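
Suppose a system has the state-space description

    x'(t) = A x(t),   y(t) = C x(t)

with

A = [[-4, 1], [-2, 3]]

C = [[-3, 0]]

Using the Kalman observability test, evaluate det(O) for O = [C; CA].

CA = [[12, -3]]
Observability matrix O = [C; CA] = [[-3, 0], [12, -3]]
det(O) = (-3)·(-3) - 0·12 = 9 - 0 = 9
Since det(O) ≠ 0, rank(O) = 2 and the system is completely observable.

9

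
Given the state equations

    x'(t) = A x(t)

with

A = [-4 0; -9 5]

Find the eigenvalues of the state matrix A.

det(sI - A) = s^2 - (tr A)s + det A, with tr A = (-4) + 5 = 1 and det A = (-4)·5 - 0·(-9) = -20 - 0 = -20.
So p(s) = det(sI - A) = s^2 - s - 20.
Factor s^2 - s - 20: two numbers with sum 1 and product -20 are 5 and -4, so s^2 - s - 20 = (s - 5)(s + 4).
Hence p(s) = (s - 5) (s + 4), with roots -4, 5.
At least one eigenvalue has non-negative real part, so the system is not asymptotically stable.

-4, 5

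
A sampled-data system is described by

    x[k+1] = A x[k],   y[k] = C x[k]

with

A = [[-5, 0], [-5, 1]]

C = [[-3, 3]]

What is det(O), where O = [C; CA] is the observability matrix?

-9

CA = [[0, 3]]
Observability matrix O = [C; CA] = [[-3, 3], [0, 3]]
det(O) = (-3)·3 - 3·0 = -9 - 0 = -9
Since det(O) ≠ 0, rank(O) = 2 and the system is completely observable.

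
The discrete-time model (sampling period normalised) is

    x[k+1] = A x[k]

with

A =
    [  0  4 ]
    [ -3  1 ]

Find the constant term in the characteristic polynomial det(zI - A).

For a 2×2 matrix, det(zI - A) = z^2 - (tr A)z + det A.
tr A = 1, det A = 12.
So p(z) = z^2 - z + 12.
The constant term is 12.

12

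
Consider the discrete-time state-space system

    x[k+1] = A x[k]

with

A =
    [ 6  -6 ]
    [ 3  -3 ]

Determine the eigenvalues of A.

det(zI - A) = z^2 - (tr A)z + det A, with tr A = 6 + (-3) = 3 and det A = 6·(-3) - (-6)·3 = -18 - (-18) = 0.
So p(z) = det(zI - A) = z^2 - 3z.
Factor z^2 - 3z: two numbers with sum 3 and product 0 are 3 and 0, so z^2 - 3z = z(z - 3).
Hence p(z) = z (z - 3), with roots 0, 3.

0, 3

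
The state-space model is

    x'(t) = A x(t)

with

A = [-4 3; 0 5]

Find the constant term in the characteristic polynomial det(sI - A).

-20

For a 2×2 matrix, det(sI - A) = s^2 - (tr A)s + det A.
tr A = 1, det A = -20.
So p(s) = s^2 - s - 20.
The constant term is -20.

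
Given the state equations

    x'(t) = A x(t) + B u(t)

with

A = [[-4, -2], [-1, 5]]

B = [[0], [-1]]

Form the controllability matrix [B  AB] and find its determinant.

2

AB = [[2], [-5]]
Controllability matrix C = [B  AB] = [[0, 2], [-1, -5]]
det(C) = 0·(-5) - 2·(-1) = 0 - (-2) = 2
Since det(C) ≠ 0, rank(C) = 2 and the system is completely controllable.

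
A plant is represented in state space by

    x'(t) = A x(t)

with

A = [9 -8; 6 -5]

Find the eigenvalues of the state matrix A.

1, 3

det(sI - A) = s^2 - (tr A)s + det A, with tr A = 9 + (-5) = 4 and det A = 9·(-5) - (-8)·6 = -45 - (-48) = 3.
So p(s) = det(sI - A) = s^2 - 4s + 3.
Factor s^2 - 4s + 3: two numbers with sum 4 and product 3 are 3 and 1, so s^2 - 4s + 3 = (s - 3)(s - 1).
Hence p(s) = (s - 3) (s - 1), with roots 1, 3.
At least one eigenvalue has non-negative real part, so the system is not asymptotically stable.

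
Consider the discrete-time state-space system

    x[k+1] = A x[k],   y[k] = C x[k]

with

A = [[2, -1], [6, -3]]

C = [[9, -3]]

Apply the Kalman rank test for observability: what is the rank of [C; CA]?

1

CA = [[0, 0]]
Observability matrix O = [C; CA] = [[9, -3], [0, 0]]
Every row of O is a scalar multiple of row 1 = [9, -3] (multipliers 1, 0), so the rows span a one-dimensional space.
O ≠ 0, hence rank(O) = 1.
rank(O) = 1 < n = 2, so the pair (A, C) is not completely observable.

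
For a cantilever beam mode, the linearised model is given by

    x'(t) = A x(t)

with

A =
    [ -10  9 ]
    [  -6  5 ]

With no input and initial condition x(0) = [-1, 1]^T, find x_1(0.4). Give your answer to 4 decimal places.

2.1402

det(sI - A) = s^2 - (tr A)s + det A, with tr A = (-10) + 5 = -5 and det A = (-10)·5 - 9·(-6) = -50 - (-54) = 4.
So p(s) = det(sI - A) = s^2 + 5s + 4.
Factor s^2 + 5s + 4: two numbers with sum -5 and product 4 are -1 and -4, so s^2 + 5s + 4 = (s + 1)(s + 4).
Hence p(s) = (s + 1) (s + 4), with roots -4, -1.
The eigenvalues -4, -1 are distinct and real, so A is diagonalisable and x(t) = e^{At} x(0) = V diag(e^{λ_i t}) V^{-1} x(0), where the columns of V are the eigenvectors.
λ = -4: A - (-4)I = [[-6, 9], [-6, 9]]. Row 1 gives (-6)·v1 + 9·v2 = 0, so take v_1 = [3, 2]^T.
λ = -1: A - (-1)I = [[-9, 9], [-6, 6]]. Row 1 gives (-9)·v1 + 9·v2 = 0, so take v_2 = [-1, -1]^T.
V = [v_1 v_2] = [[3, -1], [2, -1]] has det V = -1, so V^{-1} = adj(V)/det V = [[1, -1], [2, -3]].
Modal coordinates z(0) = V^{-1} x(0): 1·(-1) + (-1)·1 = -2; 2·(-1) + (-3)·1 = -5; so z(0) = [-2, -5]^T.
x_1(t) = Σ_i (v_i)_1 · z_i(0) · e^{λ_i t} (row 1 of V times the modal terms).
x_1(0.4) = 3·(-2)·e^{-4·0.4} + (-1)·(-5)·e^{-1·0.4} = (-6)·0.201897 + 5·0.670320 = 2.1402.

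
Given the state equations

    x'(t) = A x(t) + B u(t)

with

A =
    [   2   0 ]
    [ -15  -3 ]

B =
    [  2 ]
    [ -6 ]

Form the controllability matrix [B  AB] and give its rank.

1

AB = [[4], [-12]]
Controllability matrix C = [B  AB] = [[2, 4], [-6, -12]]
Every column of C is a scalar multiple of column 1 = [2, -6] (multipliers 1, 2), so the columns span a one-dimensional space.
C ≠ 0, hence rank(C) = 1.
rank(C) = 1 < n = 2, so the pair (A, B) is not completely controllable.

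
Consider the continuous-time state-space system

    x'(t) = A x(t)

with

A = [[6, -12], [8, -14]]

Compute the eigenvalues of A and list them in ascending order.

-6, -2

det(sI - A) = s^2 - (tr A)s + det A, with tr A = 6 + (-14) = -8 and det A = 6·(-14) - (-12)·8 = -84 - (-96) = 12.
So p(s) = det(sI - A) = s^2 + 8s + 12.
Factor s^2 + 8s + 12: two numbers with sum -8 and product 12 are -2 and -6, so s^2 + 8s + 12 = (s + 2)(s + 6).
Hence p(s) = (s + 2) (s + 6), with roots -6, -2.
All eigenvalues have negative real part, so the system is asymptotically stable.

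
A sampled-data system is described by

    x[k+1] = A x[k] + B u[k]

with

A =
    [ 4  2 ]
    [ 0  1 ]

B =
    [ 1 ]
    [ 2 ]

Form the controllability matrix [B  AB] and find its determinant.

-14

AB = [[8], [2]]
Controllability matrix C = [B  AB] = [[1, 8], [2, 2]]
det(C) = 1·2 - 8·2 = 2 - 16 = -14
Since det(C) ≠ 0, rank(C) = 2 and the system is completely controllable.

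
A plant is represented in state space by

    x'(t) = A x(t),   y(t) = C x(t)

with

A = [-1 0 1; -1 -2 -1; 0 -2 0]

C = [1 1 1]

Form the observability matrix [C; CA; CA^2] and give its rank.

CA = [[-2, -4, 0]]
CA^2 = [[6, 8, 2]]
Observability matrix O = [C; CA; CA^2] = [[1, 1, 1], [-2, -4, 0], [6, 8, 2]]
det(O) = 1·((-4)·2 - 0·8) - 1·((-2)·2 - 0·6) + 1·((-2)·8 - (-4)·6) = 1·(-8) - 1·(-4) + 1·8 = 4 ≠ 0, so rank(O) = 3.
rank(O) = 3 = n, so the pair (A, C) is completely observable.

3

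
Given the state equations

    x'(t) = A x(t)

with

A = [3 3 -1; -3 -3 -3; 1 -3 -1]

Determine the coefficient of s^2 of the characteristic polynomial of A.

Expand det(sI - A) for the 3×3 matrix.
p(s) = s^3 + s^2 - 8s + 48.
(Check: constant term = det(-A) = (-1)^3 det A = 48; coefficient of s^2 = -tr A = 1.)
The coefficient of s^2 is 1.

1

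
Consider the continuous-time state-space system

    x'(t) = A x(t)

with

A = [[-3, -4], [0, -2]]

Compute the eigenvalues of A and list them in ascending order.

-3, -2

det(sI - A) = s^2 - (tr A)s + det A, with tr A = (-3) + (-2) = -5 and det A = (-3)·(-2) - (-4)·0 = 6 - 0 = 6.
So p(s) = det(sI - A) = s^2 + 5s + 6.
Factor s^2 + 5s + 6: two numbers with sum -5 and product 6 are -2 and -3, so s^2 + 5s + 6 = (s + 2)(s + 3).
Hence p(s) = (s + 2) (s + 3), with roots -3, -2.
All eigenvalues have negative real part, so the system is asymptotically stable.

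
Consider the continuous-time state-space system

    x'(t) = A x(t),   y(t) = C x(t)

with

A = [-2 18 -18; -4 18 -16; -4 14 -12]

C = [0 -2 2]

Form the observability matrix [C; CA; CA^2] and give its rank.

CA = [[0, -8, 8]]
CA^2 = [[0, -32, 32]]
Observability matrix O = [C; CA; CA^2] = [[0, -2, 2], [0, -8, 8], [0, -32, 32]]
Every row of O is a scalar multiple of row 1 = [0, -2, 2] (multipliers 1, 4, 16), so the rows span a one-dimensional space.
O ≠ 0, hence rank(O) = 1.
rank(O) = 1 < n = 3, so the pair (A, C) is not completely observable.

1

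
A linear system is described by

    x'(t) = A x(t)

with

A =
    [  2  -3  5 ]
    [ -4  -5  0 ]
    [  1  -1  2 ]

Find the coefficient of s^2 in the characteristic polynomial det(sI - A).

1

Expand det(sI - A) for the 3×3 matrix.
p(s) = s^3 + s^2 - 33s - 1.
(Check: constant term = det(-A) = (-1)^3 det A = -1; coefficient of s^2 = -tr A = 1.)
The coefficient of s^2 is 1.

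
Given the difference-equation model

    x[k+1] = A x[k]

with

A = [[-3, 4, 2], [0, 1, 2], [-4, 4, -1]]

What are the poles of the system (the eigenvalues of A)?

det(zI - A) = z^3 - (tr A)z^2 + (M11 + M22 + M33)z - det A, where Mii is the 2×2 principal minor of A obtained by deleting row i and column i.
tr A = (-3) + 1 + (-1) = -3; M11 = 1·(-1) - 2·4 = -1 - 8 = -9; M22 = (-3)·(-1) - 2·(-4) = 3 - (-8) = 11; M33 = (-3)·1 - 4·0 = -3 - 0 = -3; sum of minors = -1.
det A = (-3)·(1·(-1) - 2·4) - 4·(0·(-1) - 2·(-4)) + 2·(0·4 - 1·(-4)) = (-3)·(-9) - 4·8 + 2·4 = 3.
So p(z) = det(zI - A) = z^3 + 3z^2 - z - 3.
Rational-root test: any integer root divides -3. Testing small divisors, z = -1 works: p(-1) = -1 + 3 + 1 + (-3) = 0, so (z + 1) is a factor.
Dividing, p(z) = (z + 1)(z^2 + 2z - 3).
Factor z^2 + 2z - 3: two numbers with sum -2 and product -3 are 1 and -3, so z^2 + 2z - 3 = (z - 1)(z + 3).
Hence p(z) = (z - 1) (z + 1) (z + 3), with roots -3, -1, 1.

-3, -1, 1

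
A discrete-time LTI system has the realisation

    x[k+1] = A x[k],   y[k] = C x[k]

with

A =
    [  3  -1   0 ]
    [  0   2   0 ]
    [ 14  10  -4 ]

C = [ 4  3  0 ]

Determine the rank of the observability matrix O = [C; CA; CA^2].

2

CA = [[12, 2, 0]]
CA^2 = [[36, -8, 0]]
Observability matrix O = [C; CA; CA^2] = [[4, 3, 0], [12, 2, 0], [36, -8, 0]]
Column 3 of O is identically zero, so rank(O) ≤ 2.
The 2×2 minor from rows 1, 2, columns 1, 2 is 4·2 - 3·12 = 8 - 36 = -28 ≠ 0, so rank(O) = 2.
rank(O) = 2 < n = 3, so the pair (A, C) is not completely observable.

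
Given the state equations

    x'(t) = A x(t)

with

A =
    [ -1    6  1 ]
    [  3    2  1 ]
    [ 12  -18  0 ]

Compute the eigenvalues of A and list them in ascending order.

-4, 2, 3

det(sI - A) = s^3 - (tr A)s^2 + (M11 + M22 + M33)s - det A, where Mii is the 2×2 principal minor of A obtained by deleting row i and column i.
tr A = (-1) + 2 + 0 = 1; M11 = 2·0 - 1·(-18) = 0 - (-18) = 18; M22 = (-1)·0 - 1·12 = 0 - 12 = -12; M33 = (-1)·2 - 6·3 = -2 - 18 = -20; sum of minors = -14.
det A = (-1)·(2·0 - 1·(-18)) - 6·(3·0 - 1·12) + 1·(3·(-18) - 2·12) = (-1)·18 - 6·(-12) + 1·(-78) = -24.
So p(s) = det(sI - A) = s^3 - s^2 - 14s + 24.
Rational-root test: any integer root divides 24. Testing small divisors, s = 2 works: p(2) = 8 + (-4) + (-28) + 24 = 0, so (s - 2) is a factor.
Dividing, p(s) = (s - 2)(s^2 + s - 12).
Factor s^2 + s - 12: two numbers with sum -1 and product -12 are 3 and -4, so s^2 + s - 12 = (s - 3)(s + 4).
Hence p(s) = (s - 3) (s - 2) (s + 4), with roots -4, 2, 3.
At least one eigenvalue has non-negative real part, so the system is not asymptotically stable.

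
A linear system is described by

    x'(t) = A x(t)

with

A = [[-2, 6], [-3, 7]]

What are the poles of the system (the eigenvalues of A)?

det(sI - A) = s^2 - (tr A)s + det A, with tr A = (-2) + 7 = 5 and det A = (-2)·7 - 6·(-3) = -14 - (-18) = 4.
So p(s) = det(sI - A) = s^2 - 5s + 4.
Factor s^2 - 5s + 4: two numbers with sum 5 and product 4 are 4 and 1, so s^2 - 5s + 4 = (s - 4)(s - 1).
Hence p(s) = (s - 4) (s - 1), with roots 1, 4.
At least one eigenvalue has non-negative real part, so the system is not asymptotically stable.

1, 4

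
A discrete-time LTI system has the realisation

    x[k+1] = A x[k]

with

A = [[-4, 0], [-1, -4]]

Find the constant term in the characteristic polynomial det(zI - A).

16

For a 2×2 matrix, det(zI - A) = z^2 - (tr A)z + det A.
tr A = -8, det A = 16.
So p(z) = z^2 + 8z + 16.
The constant term is 16.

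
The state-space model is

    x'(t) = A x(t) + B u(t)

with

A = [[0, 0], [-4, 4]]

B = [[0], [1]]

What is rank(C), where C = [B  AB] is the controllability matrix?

1

AB = [[0], [4]]
Controllability matrix C = [B  AB] = [[0, 0], [1, 4]]
Every column of C is a scalar multiple of column 1 = [0, 1] (multipliers 1, 4), so the columns span a one-dimensional space.
C ≠ 0, hence rank(C) = 1.
rank(C) = 1 < n = 2, so the pair (A, B) is not completely controllable.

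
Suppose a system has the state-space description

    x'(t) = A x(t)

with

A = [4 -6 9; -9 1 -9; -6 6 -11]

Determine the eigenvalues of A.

det(sI - A) = s^3 - (tr A)s^2 + (M11 + M22 + M33)s - det A, where Mii is the 2×2 principal minor of A obtained by deleting row i and column i.
tr A = 4 + 1 + (-11) = -6; M11 = 1·(-11) - (-9)·6 = -11 - (-54) = 43; M22 = 4·(-11) - 9·(-6) = -44 - (-54) = 10; M33 = 4·1 - (-6)·(-9) = 4 - 54 = -50; sum of minors = 3.
det A = 4·(1·(-11) - (-9)·6) - (-6)·((-9)·(-11) - (-9)·(-6)) + 9·((-9)·6 - 1·(-6)) = 4·43 - (-6)·45 + 9·(-48) = 10.
So p(s) = det(sI - A) = s^3 + 6s^2 + 3s - 10.
Rational-root test: any integer root divides -10. Testing small divisors, s = 1 works: p(1) = 1 + 6 + 3 + (-10) = 0, so (s - 1) is a factor.
Dividing, p(s) = (s - 1)(s^2 + 7s + 10).
Factor s^2 + 7s + 10: two numbers with sum -7 and product 10 are -2 and -5, so s^2 + 7s + 10 = (s + 2)(s + 5).
Hence p(s) = (s - 1) (s + 2) (s + 5), with roots -5, -2, 1.
At least one eigenvalue has non-negative real part, so the system is not asymptotically stable.

-5, -2, 1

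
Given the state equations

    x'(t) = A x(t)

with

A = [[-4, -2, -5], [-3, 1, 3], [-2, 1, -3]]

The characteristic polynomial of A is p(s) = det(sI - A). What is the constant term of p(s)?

Expand det(sI - A) for the 3×3 matrix.
p(s) = s^3 + 6s^2 - 14s - 59.
(Check: constant term = det(-A) = (-1)^3 det A = -59; coefficient of s^2 = -tr A = 6.)
The constant term is -59.

-59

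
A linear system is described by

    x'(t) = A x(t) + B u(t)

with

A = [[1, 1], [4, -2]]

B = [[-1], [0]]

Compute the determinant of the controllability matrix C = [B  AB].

4

AB = [[-1], [-4]]
Controllability matrix C = [B  AB] = [[-1, -1], [0, -4]]
det(C) = (-1)·(-4) - (-1)·0 = 4 - 0 = 4
Since det(C) ≠ 0, rank(C) = 2 and the system is completely controllable.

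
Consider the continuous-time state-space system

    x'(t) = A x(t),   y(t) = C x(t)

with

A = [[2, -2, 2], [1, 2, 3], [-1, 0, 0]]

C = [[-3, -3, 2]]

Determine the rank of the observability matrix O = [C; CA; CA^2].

CA = [[-11, 0, -15]]
CA^2 = [[-7, 22, -22]]
Observability matrix O = [C; CA; CA^2] = [[-3, -3, 2], [-11, 0, -15], [-7, 22, -22]]
det(O) = (-3)·(0·(-22) - (-15)·22) - (-3)·((-11)·(-22) - (-15)·(-7)) + 2·((-11)·22 - 0·(-7)) = (-3)·330 - (-3)·137 + 2·(-242) = -1063 ≠ 0, so rank(O) = 3.
rank(O) = 3 = n, so the pair (A, C) is completely observable.

3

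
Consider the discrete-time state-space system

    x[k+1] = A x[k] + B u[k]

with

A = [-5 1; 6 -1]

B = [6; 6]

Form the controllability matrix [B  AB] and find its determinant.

324

AB = [[-24], [30]]
Controllability matrix C = [B  AB] = [[6, -24], [6, 30]]
det(C) = 6·30 - (-24)·6 = 180 - (-144) = 324
Since det(C) ≠ 0, rank(C) = 2 and the system is completely controllable.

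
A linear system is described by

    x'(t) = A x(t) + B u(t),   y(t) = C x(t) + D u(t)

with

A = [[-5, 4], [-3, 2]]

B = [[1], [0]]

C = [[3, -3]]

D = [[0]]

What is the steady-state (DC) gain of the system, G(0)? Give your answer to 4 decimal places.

1.5000

G(0) = C(-A)^{-1}B + D = -C A^{-1} B + D.
det A = 2, so A^{-1} = (1/2)·adj(A) = [[1, -2], [3/2, -5/2]]
A^{-1} B = [1, 3/2]^T
C A^{-1} B = -3/2
G(0) = D - C A^{-1} B = 0 - (-3/2) = 3/2 ≈ 1.5000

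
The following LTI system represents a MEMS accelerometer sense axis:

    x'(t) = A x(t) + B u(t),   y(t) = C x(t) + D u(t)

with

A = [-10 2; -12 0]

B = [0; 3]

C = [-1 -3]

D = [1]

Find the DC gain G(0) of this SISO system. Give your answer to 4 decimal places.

G(0) = C(-A)^{-1}B + D = -C A^{-1} B + D.
det A = 24, so A^{-1} = (1/24)·adj(A) = [[0, -1/12], [1/2, -5/12]]
A^{-1} B = [-1/4, -5/4]^T
C A^{-1} B = 4
G(0) = D - C A^{-1} B = 1 - (4) = -3

-3.0000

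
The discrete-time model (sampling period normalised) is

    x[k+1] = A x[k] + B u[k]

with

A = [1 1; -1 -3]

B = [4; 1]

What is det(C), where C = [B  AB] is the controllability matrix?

-33

AB = [[5], [-7]]
Controllability matrix C = [B  AB] = [[4, 5], [1, -7]]
det(C) = 4·(-7) - 5·1 = -28 - 5 = -33
Since det(C) ≠ 0, rank(C) = 2 and the system is completely controllable.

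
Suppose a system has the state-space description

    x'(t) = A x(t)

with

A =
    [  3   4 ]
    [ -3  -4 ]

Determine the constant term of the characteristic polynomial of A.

0

For a 2×2 matrix, det(sI - A) = s^2 - (tr A)s + det A.
tr A = -1, det A = 0.
So p(s) = s^2 + s.
The constant term is 0.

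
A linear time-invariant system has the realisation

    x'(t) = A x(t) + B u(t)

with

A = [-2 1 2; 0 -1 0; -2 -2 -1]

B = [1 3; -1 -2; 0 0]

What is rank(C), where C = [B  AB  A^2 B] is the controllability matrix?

AB = [[-3, -8], [1, 2], [0, -2]]
A^2B = [[7, 14], [-1, -2], [4, 14]]
Controllability matrix C = [B  AB  A^2B] = [[1, 3, -3, -8, 7, 14], [-1, -2, 1, 2, -1, -2], [0, 0, 0, -2, 4, 14]]
Take the 3×3 submatrix of C formed by columns 1, 2, 4: [[1, 3, -8], [-1, -2, 2], [0, 0, -2]]. Its determinant is 1·((-2)·(-2) - 2·0) - 3·((-1)·(-2) - 2·0) + (-8)·((-1)·0 - (-2)·0) = 1·4 - 3·2 + (-8)·0 = -2 ≠ 0.
So rank(C) ≥ 3; since C has 3 rows, rank(C) = 3.
rank(C) = 3 = n, so the pair (A, B) is completely controllable.

3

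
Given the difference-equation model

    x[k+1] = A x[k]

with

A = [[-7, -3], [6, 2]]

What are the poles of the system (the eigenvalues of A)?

-4, -1

det(zI - A) = z^2 - (tr A)z + det A, with tr A = (-7) + 2 = -5 and det A = (-7)·2 - (-3)·6 = -14 - (-18) = 4.
So p(z) = det(zI - A) = z^2 + 5z + 4.
Factor z^2 + 5z + 4: two numbers with sum -5 and product 4 are -1 and -4, so z^2 + 5z + 4 = (z + 1)(z + 4).
Hence p(z) = (z + 1) (z + 4), with roots -4, -1.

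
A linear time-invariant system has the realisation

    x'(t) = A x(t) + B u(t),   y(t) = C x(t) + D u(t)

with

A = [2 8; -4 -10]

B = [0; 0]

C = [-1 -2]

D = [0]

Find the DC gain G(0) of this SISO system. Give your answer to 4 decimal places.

G(0) = C(-A)^{-1}B + D = -C A^{-1} B + D.
det A = 12, so A^{-1} = (1/12)·adj(A) = [[-5/6, -2/3], [1/3, 1/6]]
A^{-1} B = [0, 0]^T
C A^{-1} B = 0
G(0) = D - C A^{-1} B = 0 - (0) = 0

0.0000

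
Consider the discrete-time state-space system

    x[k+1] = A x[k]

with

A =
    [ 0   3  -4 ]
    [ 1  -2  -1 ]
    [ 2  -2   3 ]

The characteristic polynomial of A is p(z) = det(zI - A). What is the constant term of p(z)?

23

Expand det(zI - A) for the 3×3 matrix.
p(z) = z^3 - z^2 - 3z + 23.
(Check: constant term = det(-A) = (-1)^3 det A = 23; coefficient of z^2 = -tr A = -1.)
The constant term is 23.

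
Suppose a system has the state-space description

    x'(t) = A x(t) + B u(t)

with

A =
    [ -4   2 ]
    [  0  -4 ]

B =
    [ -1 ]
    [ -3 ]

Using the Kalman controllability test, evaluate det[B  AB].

AB = [[-2], [12]]
Controllability matrix C = [B  AB] = [[-1, -2], [-3, 12]]
det(C) = (-1)·12 - (-2)·(-3) = -12 - 6 = -18
Since det(C) ≠ 0, rank(C) = 2 and the system is completely controllable.

-18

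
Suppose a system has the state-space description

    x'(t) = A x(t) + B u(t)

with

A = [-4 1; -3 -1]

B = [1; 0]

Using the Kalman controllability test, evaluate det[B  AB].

AB = [[-4], [-3]]
Controllability matrix C = [B  AB] = [[1, -4], [0, -3]]
det(C) = 1·(-3) - (-4)·0 = -3 - 0 = -3
Since det(C) ≠ 0, rank(C) = 2 and the system is completely controllable.

-3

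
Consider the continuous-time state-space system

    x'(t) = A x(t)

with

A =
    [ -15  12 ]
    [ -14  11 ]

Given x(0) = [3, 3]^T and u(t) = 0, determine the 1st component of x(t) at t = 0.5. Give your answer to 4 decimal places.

0.6694

det(sI - A) = s^2 - (tr A)s + det A, with tr A = (-15) + 11 = -4 and det A = (-15)·11 - 12·(-14) = -165 - (-168) = 3.
So p(s) = det(sI - A) = s^2 + 4s + 3.
Factor s^2 + 4s + 3: two numbers with sum -4 and product 3 are -1 and -3, so s^2 + 4s + 3 = (s + 1)(s + 3).
Hence p(s) = (s + 1) (s + 3), with roots -3, -1.
The eigenvalues -3, -1 are distinct and real, so A is diagonalisable and x(t) = e^{At} x(0) = V diag(e^{λ_i t}) V^{-1} x(0), where the columns of V are the eigenvectors.
λ = -3: A - (-3)I = [[-12, 12], [-14, 14]]. Row 1 gives (-12)·v1 + 12·v2 = 0, so take v_1 = [1, 1]^T.
λ = -1: A - (-1)I = [[-14, 12], [-14, 12]]. Row 1 gives (-14)·v1 + 12·v2 = 0, so take v_2 = [6, 7]^T.
V = [v_1 v_2] = [[1, 6], [1, 7]] has det V = 1, so V^{-1} = adj(V)/det V = [[7, -6], [-1, 1]].
Modal coordinates z(0) = V^{-1} x(0): 7·3 + (-6)·3 = 3; (-1)·3 + 1·3 = 0; so z(0) = [3, 0]^T.
x_1(t) = Σ_i (v_i)_1 · z_i(0) · e^{λ_i t} (row 1 of V times the modal terms).
x_1(0.5) = 1·3·e^{-3·0.5} + 6·0·e^{-1·0.5} = 3·0.223130 + 0·0.606531 = 0.6694.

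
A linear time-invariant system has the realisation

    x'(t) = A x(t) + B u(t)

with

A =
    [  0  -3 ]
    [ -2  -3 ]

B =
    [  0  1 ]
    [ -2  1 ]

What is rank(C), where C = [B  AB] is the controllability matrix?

2

AB = [[6, -3], [6, -5]]
Controllability matrix C = [B  AB] = [[0, 1, 6, -3], [-2, 1, 6, -5]]
Take the 2×2 submatrix of C formed by columns 1, 2: [[0, 1], [-2, 1]]. Its determinant is 0·1 - 1·(-2) = 0 - (-2) = 2 ≠ 0.
So rank(C) ≥ 2; since C has 2 rows, rank(C) = 2.
rank(C) = 2 = n, so the pair (A, B) is completely controllable.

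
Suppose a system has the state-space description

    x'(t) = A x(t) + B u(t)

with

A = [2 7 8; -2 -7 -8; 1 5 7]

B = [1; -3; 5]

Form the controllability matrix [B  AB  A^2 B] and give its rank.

AB = [[21], [-21], [21]]
A^2B = [[63], [-63], [63]]
Controllability matrix C = [B  AB  A^2B] = [[1, 21, 63], [-3, -21, -63], [5, 21, 63]]
The rows r1, r2, r3 of C are linearly dependent: r1 + 2·r2 + r3 = 0 (check each entry), so rank(C) ≤ 2.
The 2×2 minor from rows 1, 2, columns 1, 2 is 1·(-21) - 21·(-3) = -21 - (-63) = 42 ≠ 0, so rank(C) = 2.
rank(C) = 2 < n = 3, so the pair (A, B) is not completely controllable.

2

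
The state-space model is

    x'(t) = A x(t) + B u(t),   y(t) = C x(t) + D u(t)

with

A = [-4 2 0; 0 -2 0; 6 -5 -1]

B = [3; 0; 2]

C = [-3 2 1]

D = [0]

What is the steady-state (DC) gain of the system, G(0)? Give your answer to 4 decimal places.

4.2500

G(0) = C(-A)^{-1}B + D = -C A^{-1} B + D.
det A = -8, so A^{-1} = (1/-8)·adj(A) = [[-1/4, -1/4, 0], [0, -1/2, 0], [-3/2, 1, -1]]
A^{-1} B = [-3/4, 0, -13/2]^T
C A^{-1} B = -17/4
G(0) = D - C A^{-1} B = 0 - (-17/4) = 17/4 ≈ 4.2500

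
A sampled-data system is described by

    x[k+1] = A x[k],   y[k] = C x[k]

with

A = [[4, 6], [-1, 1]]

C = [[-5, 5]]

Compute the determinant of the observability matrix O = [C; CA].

CA = [[-25, -25]]
Observability matrix O = [C; CA] = [[-5, 5], [-25, -25]]
det(O) = (-5)·(-25) - 5·(-25) = 125 - (-125) = 250
Since det(O) ≠ 0, rank(O) = 2 and the system is completely observable.

250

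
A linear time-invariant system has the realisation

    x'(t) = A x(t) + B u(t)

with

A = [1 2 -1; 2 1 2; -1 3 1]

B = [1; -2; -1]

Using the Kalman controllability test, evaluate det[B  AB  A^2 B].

-120

AB = [[-2], [-2], [-8]]
A^2B = [[2], [-22], [-12]]
Controllability matrix C = [B  AB  A^2B] = [[1, -2, 2], [-2, -2, -22], [-1, -8, -12]]
Expanding along the first row, det(C) = 1·((-2)·(-12) - (-22)·(-8)) - (-2)·((-2)·(-12) - (-22)·(-1)) + 2·((-2)·(-8) - (-2)·(-1)) = 1·(-152) - (-2)·2 + 2·14 = -120
Since det(C) ≠ 0, rank(C) = 3 and the system is completely controllable.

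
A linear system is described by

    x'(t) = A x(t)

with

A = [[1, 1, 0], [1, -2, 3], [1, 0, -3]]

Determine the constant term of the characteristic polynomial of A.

Expand det(sI - A) for the 3×3 matrix.
p(s) = s^3 + 4s^2 - 12.
(Check: constant term = det(-A) = (-1)^3 det A = -12; coefficient of s^2 = -tr A = 4.)
The constant term is -12.

-12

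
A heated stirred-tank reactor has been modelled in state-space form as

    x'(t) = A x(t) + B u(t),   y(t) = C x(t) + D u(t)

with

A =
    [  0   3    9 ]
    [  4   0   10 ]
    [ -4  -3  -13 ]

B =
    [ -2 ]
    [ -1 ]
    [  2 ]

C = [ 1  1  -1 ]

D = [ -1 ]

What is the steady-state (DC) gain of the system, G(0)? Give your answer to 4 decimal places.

G(0) = C(-A)^{-1}B + D = -C A^{-1} B + D.
det A = -72, so A^{-1} = (1/-72)·adj(A) = [[-5/12, -1/6, -5/12], [-1/6, -1/2, -1/2], [1/6, 1/6, 1/6]]
A^{-1} B = [1/6, -1/6, -1/6]^T
C A^{-1} B = 1/6
G(0) = D - C A^{-1} B = -1 - (1/6) = -7/6 ≈ -1.1667

-1.1667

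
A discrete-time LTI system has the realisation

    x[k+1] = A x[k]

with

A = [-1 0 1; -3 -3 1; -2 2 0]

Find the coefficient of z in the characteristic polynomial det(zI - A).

3

Expand det(zI - A) for the 3×3 matrix.
p(z) = z^3 + 4z^2 + 3z + 10.
(Check: constant term = det(-A) = (-1)^3 det A = 10; coefficient of z^2 = -tr A = 4.)
The coefficient of z is 3.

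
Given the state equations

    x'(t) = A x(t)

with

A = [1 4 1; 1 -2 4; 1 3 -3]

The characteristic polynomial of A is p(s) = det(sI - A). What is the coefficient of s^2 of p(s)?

4

Expand det(sI - A) for the 3×3 matrix.
p(s) = s^3 + 4s^2 - 16s - 27.
(Check: constant term = det(-A) = (-1)^3 det A = -27; coefficient of s^2 = -tr A = 4.)
The coefficient of s^2 is 4.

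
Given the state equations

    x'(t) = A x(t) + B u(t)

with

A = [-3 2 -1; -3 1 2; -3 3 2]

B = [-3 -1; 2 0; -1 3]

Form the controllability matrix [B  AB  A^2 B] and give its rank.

3

AB = [[14, 0], [9, 9], [13, 9]]
A^2B = [[-37, 9], [-7, 27], [11, 45]]
Controllability matrix C = [B  AB  A^2B] = [[-3, -1, 14, 0, -37, 9], [2, 0, 9, 9, -7, 27], [-1, 3, 13, 9, 11, 45]]
Take the 3×3 submatrix of C formed by columns 1, 2, 3: [[-3, -1, 14], [2, 0, 9], [-1, 3, 13]]. Its determinant is (-3)·(0·13 - 9·3) - (-1)·(2·13 - 9·(-1)) + 14·(2·3 - 0·(-1)) = (-3)·(-27) - (-1)·35 + 14·6 = 200 ≠ 0.
So rank(C) ≥ 3; since C has 3 rows, rank(C) = 3.
rank(C) = 3 = n, so the pair (A, B) is completely controllable.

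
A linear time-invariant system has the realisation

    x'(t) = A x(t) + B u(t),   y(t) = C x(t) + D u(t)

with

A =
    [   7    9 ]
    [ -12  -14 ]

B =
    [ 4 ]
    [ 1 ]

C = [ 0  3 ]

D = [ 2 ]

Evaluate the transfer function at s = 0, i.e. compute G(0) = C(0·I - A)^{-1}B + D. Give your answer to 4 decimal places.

-14.5000

G(0) = C(-A)^{-1}B + D = -C A^{-1} B + D.
det A = 10, so A^{-1} = (1/10)·adj(A) = [[-7/5, -9/10], [6/5, 7/10]]
A^{-1} B = [-13/2, 11/2]^T
C A^{-1} B = 33/2
G(0) = D - C A^{-1} B = 2 - (33/2) = -29/2 ≈ -14.5000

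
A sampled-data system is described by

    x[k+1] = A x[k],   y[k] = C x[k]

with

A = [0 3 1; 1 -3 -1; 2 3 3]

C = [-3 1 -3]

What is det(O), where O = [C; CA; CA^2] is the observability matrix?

1792

CA = [[-5, -21, -13]]
CA^2 = [[-47, 9, -23]]
Observability matrix O = [C; CA; CA^2] = [[-3, 1, -3], [-5, -21, -13], [-47, 9, -23]]
Expanding along the first row, det(O) = (-3)·((-21)·(-23) - (-13)·9) - 1·((-5)·(-23) - (-13)·(-47)) + (-3)·((-5)·9 - (-21)·(-47)) = (-3)·600 - 1·(-496) + (-3)·(-1032) = 1792
Since det(O) ≠ 0, rank(O) = 3 and the system is completely observable.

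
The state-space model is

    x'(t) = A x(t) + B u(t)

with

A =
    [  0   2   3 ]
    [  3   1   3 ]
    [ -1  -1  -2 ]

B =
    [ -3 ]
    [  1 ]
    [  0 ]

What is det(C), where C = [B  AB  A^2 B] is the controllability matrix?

AB = [[2], [-8], [2]]
A^2B = [[-10], [4], [2]]
Controllability matrix C = [B  AB  A^2B] = [[-3, 2, -10], [1, -8, 4], [0, 2, 2]]
Expanding along the first row, det(C) = (-3)·((-8)·2 - 4·2) - 2·(1·2 - 4·0) + (-10)·(1·2 - (-8)·0) = (-3)·(-24) - 2·2 + (-10)·2 = 48
Since det(C) ≠ 0, rank(C) = 3 and the system is completely controllable.

48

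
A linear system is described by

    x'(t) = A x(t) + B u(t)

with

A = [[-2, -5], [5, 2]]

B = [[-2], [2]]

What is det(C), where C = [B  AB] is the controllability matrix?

AB = [[-6], [-6]]
Controllability matrix C = [B  AB] = [[-2, -6], [2, -6]]
det(C) = (-2)·(-6) - (-6)·2 = 12 - (-12) = 24
Since det(C) ≠ 0, rank(C) = 2 and the system is completely controllable.

24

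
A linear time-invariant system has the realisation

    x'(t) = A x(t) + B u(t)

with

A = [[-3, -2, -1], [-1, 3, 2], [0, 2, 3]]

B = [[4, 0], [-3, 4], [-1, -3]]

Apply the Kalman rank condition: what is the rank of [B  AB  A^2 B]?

3

AB = [[-5, -5], [-15, 6], [-9, -1]]
A^2B = [[54, 4], [-58, 21], [-57, 9]]
Controllability matrix C = [B  AB  A^2B] = [[4, 0, -5, -5, 54, 4], [-3, 4, -15, 6, -58, 21], [-1, -3, -9, -1, -57, 9]]
Take the 3×3 submatrix of C formed by columns 1, 2, 3: [[4, 0, -5], [-3, 4, -15], [-1, -3, -9]]. Its determinant is 4·(4·(-9) - (-15)·(-3)) - 0·((-3)·(-9) - (-15)·(-1)) + (-5)·((-3)·(-3) - 4·(-1)) = 4·(-81) - 0·12 + (-5)·13 = -389 ≠ 0.
So rank(C) ≥ 3; since C has 3 rows, rank(C) = 3.
rank(C) = 3 = n, so the pair (A, B) is completely controllable.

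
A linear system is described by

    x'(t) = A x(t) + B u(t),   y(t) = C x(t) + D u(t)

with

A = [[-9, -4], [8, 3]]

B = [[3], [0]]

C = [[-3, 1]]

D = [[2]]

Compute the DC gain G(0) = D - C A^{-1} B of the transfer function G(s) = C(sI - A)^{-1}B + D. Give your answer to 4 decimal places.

12.2000

G(0) = C(-A)^{-1}B + D = -C A^{-1} B + D.
det A = 5, so A^{-1} = (1/5)·adj(A) = [[3/5, 4/5], [-8/5, -9/5]]
A^{-1} B = [9/5, -24/5]^T
C A^{-1} B = -51/5
G(0) = D - C A^{-1} B = 2 - (-51/5) = 61/5 ≈ 12.2000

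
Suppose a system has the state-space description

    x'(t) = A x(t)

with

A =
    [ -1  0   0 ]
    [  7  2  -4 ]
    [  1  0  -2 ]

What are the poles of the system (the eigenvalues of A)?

det(sI - A) = s^3 - (tr A)s^2 + (M11 + M22 + M33)s - det A, where Mii is the 2×2 principal minor of A obtained by deleting row i and column i.
tr A = (-1) + 2 + (-2) = -1; M11 = 2·(-2) - (-4)·0 = -4 - 0 = -4; M22 = (-1)·(-2) - 0·1 = 2 - 0 = 2; M33 = (-1)·2 - 0·7 = -2 - 0 = -2; sum of minors = -4.
det A = (-1)·(2·(-2) - (-4)·0) - 0·(7·(-2) - (-4)·1) + 0·(7·0 - 2·1) = (-1)·(-4) - 0·(-10) + 0·(-2) = 4.
So p(s) = det(sI - A) = s^3 + s^2 - 4s - 4.
Rational-root test: any integer root divides -4. Testing small divisors, s = -1 works: p(-1) = -1 + 1 + 4 + (-4) = 0, so (s + 1) is a factor.
Dividing, p(s) = (s + 1)(s^2 - 4).
Factor s^2 - 4: two numbers with sum 0 and product -4 are 2 and -2, so s^2 - 4 = (s - 2)(s + 2).
Hence p(s) = (s - 2) (s + 1) (s + 2), with roots -2, -1, 2.
At least one eigenvalue has non-negative real part, so the system is not asymptotically stable.

-2, -1, 2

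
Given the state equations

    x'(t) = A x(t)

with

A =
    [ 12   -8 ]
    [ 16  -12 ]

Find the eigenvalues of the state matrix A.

-4, 4

det(sI - A) = s^2 - (tr A)s + det A, with tr A = 12 + (-12) = 0 and det A = 12·(-12) - (-8)·16 = -144 - (-128) = -16.
So p(s) = det(sI - A) = s^2 - 16.
Factor s^2 - 16: two numbers with sum 0 and product -16 are 4 and -4, so s^2 - 16 = (s - 4)(s + 4).
Hence p(s) = (s - 4) (s + 4), with roots -4, 4.
At least one eigenvalue has non-negative real part, so the system is not asymptotically stable.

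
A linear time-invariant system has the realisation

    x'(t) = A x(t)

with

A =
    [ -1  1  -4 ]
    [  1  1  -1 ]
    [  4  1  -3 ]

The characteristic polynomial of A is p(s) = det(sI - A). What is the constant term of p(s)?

-13

Expand det(sI - A) for the 3×3 matrix.
p(s) = s^3 + 3s^2 + 15s - 13.
(Check: constant term = det(-A) = (-1)^3 det A = -13; coefficient of s^2 = -tr A = 3.)
The constant term is -13.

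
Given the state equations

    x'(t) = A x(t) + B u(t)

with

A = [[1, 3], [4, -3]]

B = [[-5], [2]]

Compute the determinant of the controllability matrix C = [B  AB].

AB = [[1], [-26]]
Controllability matrix C = [B  AB] = [[-5, 1], [2, -26]]
det(C) = (-5)·(-26) - 1·2 = 130 - 2 = 128
Since det(C) ≠ 0, rank(C) = 2 and the system is completely controllable.

128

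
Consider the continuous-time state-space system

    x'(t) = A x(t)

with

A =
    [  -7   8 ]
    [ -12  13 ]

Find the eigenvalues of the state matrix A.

1, 5

det(sI - A) = s^2 - (tr A)s + det A, with tr A = (-7) + 13 = 6 and det A = (-7)·13 - 8·(-12) = -91 - (-96) = 5.
So p(s) = det(sI - A) = s^2 - 6s + 5.
Factor s^2 - 6s + 5: two numbers with sum 6 and product 5 are 5 and 1, so s^2 - 6s + 5 = (s - 5)(s - 1).
Hence p(s) = (s - 5) (s - 1), with roots 1, 5.
At least one eigenvalue has non-negative real part, so the system is not asymptotically stable.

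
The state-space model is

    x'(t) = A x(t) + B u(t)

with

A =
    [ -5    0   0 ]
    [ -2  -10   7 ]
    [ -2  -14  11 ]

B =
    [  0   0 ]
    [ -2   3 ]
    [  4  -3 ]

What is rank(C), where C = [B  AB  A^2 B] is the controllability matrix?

AB = [[0, 0], [48, -51], [72, -75]]
A^2B = [[0, 0], [24, -15], [120, -111]]
Controllability matrix C = [B  AB  A^2B] = [[0, 0, 0, 0, 0, 0], [-2, 3, 48, -51, 24, -15], [4, -3, 72, -75, 120, -111]]
Row 1 of C is identically zero, so rank(C) ≤ 2.
The 2×2 minor from rows 2, 3, columns 1, 2 is (-2)·(-3) - 3·4 = 6 - 12 = -6 ≠ 0, so rank(C) = 2.
rank(C) = 2 < n = 3, so the pair (A, B) is not completely controllable.

2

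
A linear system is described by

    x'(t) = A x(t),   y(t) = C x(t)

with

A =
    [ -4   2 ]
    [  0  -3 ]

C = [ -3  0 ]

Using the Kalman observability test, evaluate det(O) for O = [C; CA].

18

CA = [[12, -6]]
Observability matrix O = [C; CA] = [[-3, 0], [12, -6]]
det(O) = (-3)·(-6) - 0·12 = 18 - 0 = 18
Since det(O) ≠ 0, rank(O) = 2 and the system is completely observable.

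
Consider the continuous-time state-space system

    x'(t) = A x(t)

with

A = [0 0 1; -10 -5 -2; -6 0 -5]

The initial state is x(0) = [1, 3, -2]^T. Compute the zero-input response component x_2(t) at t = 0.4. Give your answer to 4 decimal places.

-0.2220

det(sI - A) = s^3 - (tr A)s^2 + (M11 + M22 + M33)s - det A, where Mii is the 2×2 principal minor of A obtained by deleting row i and column i.
tr A = 0 + (-5) + (-5) = -10; M11 = (-5)·(-5) - (-2)·0 = 25 - 0 = 25; M22 = 0·(-5) - 1·(-6) = 0 - (-6) = 6; M33 = 0·(-5) - 0·(-10) = 0 - 0 = 0; sum of minors = 31.
det A = 0·((-5)·(-5) - (-2)·0) - 0·((-10)·(-5) - (-2)·(-6)) + 1·((-10)·0 - (-5)·(-6)) = 0·25 - 0·38 + 1·(-30) = -30.
So p(s) = det(sI - A) = s^3 + 10s^2 + 31s + 30.
Rational-root test: any integer root divides 30. Testing small divisors, s = -2 works: p(-2) = -8 + 40 + (-62) + 30 = 0, so (s + 2) is a factor.
Dividing, p(s) = (s + 2)(s^2 + 8s + 15).
Factor s^2 + 8s + 15: two numbers with sum -8 and product 15 are -3 and -5, so s^2 + 8s + 15 = (s + 3)(s + 5).
Hence p(s) = (s + 2) (s + 3) (s + 5), with roots -5, -3, -2.
The eigenvalues -5, -3, -2 are distinct and real, so A is diagonalisable and x(t) = e^{At} x(0) = V diag(e^{λ_i t}) V^{-1} x(0), where the columns of V are the eigenvectors.
λ = -5: A - (-5)I = [[5, 0, 1], [-10, 0, -2], [-6, 0, 0]]. v must be orthogonal to every row; (row 1) × (row 3) = [0, -6, 0], so take v_1 = [0, 1, 0]^T.
λ = -3: A - (-3)I = [[3, 0, 1], [-10, -2, -2], [-6, 0, -2]]. v must be orthogonal to every row; (row 1) × (row 2) = [2, -4, -6], so take v_2 = [1, -2, -3]^T.
λ = -2: A - (-2)I = [[2, 0, 1], [-10, -3, -2], [-6, 0, -3]]. v must be orthogonal to every row; (row 1) × (row 2) = [3, -6, -6], so take v_3 = [1, -2, -2]^T.
V = [v_1 v_2 v_3] = [[0, 1, 1], [1, -2, -2], [0, -3, -2]] has det V = -1, so V^{-1} = adj(V)/det V = [[2, 1, 0], [-2, 0, -1], [3, 0, 1]].
Modal coordinates z(0) = V^{-1} x(0): 2·1 + 1·3 + 0·(-2) = 5; (-2)·1 + 0·3 + (-1)·(-2) = 0; 3·1 + 0·3 + 1·(-2) = 1; so z(0) = [5, 0, 1]^T.
x_2(t) = Σ_i (v_i)_2 · z_i(0) · e^{λ_i t} (row 2 of V times the modal terms).
x_2(0.4) = 1·5·e^{-5·0.4} + (-2)·0·e^{-3·0.4} + (-2)·1·e^{-2·0.4} = 5·0.135335 + 0·0.301194 + (-2)·0.449329 = -0.2220.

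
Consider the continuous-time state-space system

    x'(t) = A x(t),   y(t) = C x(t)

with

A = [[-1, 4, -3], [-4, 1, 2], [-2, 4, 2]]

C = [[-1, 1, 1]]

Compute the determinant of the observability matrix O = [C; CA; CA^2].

64

CA = [[-5, 1, 7]]
CA^2 = [[-13, 9, 31]]
Observability matrix O = [C; CA; CA^2] = [[-1, 1, 1], [-5, 1, 7], [-13, 9, 31]]
Expanding along the first row, det(O) = (-1)·(1·31 - 7·9) - 1·((-5)·31 - 7·(-13)) + 1·((-5)·9 - 1·(-13)) = (-1)·(-32) - 1·(-64) + 1·(-32) = 64
Since det(O) ≠ 0, rank(O) = 3 and the system is completely observable.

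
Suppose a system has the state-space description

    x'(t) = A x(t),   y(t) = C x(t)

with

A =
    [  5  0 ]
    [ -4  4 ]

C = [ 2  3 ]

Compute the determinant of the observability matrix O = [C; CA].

CA = [[-2, 12]]
Observability matrix O = [C; CA] = [[2, 3], [-2, 12]]
det(O) = 2·12 - 3·(-2) = 24 - (-6) = 30
Since det(O) ≠ 0, rank(O) = 2 and the system is completely observable.

30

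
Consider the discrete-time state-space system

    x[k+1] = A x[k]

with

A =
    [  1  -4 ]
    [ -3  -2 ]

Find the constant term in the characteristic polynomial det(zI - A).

For a 2×2 matrix, det(zI - A) = z^2 - (tr A)z + det A.
tr A = -1, det A = -14.
So p(z) = z^2 + z - 14.
The constant term is -14.

-14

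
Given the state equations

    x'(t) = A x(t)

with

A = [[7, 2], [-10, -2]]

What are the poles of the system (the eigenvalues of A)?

2, 3

det(sI - A) = s^2 - (tr A)s + det A, with tr A = 7 + (-2) = 5 and det A = 7·(-2) - 2·(-10) = -14 - (-20) = 6.
So p(s) = det(sI - A) = s^2 - 5s + 6.
Factor s^2 - 5s + 6: two numbers with sum 5 and product 6 are 3 and 2, so s^2 - 5s + 6 = (s - 3)(s - 2).
Hence p(s) = (s - 3) (s - 2), with roots 2, 3.
At least one eigenvalue has non-negative real part, so the system is not asymptotically stable.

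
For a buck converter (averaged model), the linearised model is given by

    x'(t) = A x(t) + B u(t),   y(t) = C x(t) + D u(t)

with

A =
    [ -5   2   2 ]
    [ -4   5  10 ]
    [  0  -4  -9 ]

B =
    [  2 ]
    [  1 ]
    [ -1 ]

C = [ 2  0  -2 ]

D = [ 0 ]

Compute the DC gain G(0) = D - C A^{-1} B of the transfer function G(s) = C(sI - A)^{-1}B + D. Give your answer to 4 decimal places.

-5.2000

G(0) = C(-A)^{-1}B + D = -C A^{-1} B + D.
det A = -15, so A^{-1} = (1/-15)·adj(A) = [[1/3, -2/3, -2/3], [12/5, -3, -14/5], [-16/15, 4/3, 17/15]]
A^{-1} B = [2/3, 23/5, -29/15]^T
C A^{-1} B = 26/5
G(0) = D - C A^{-1} B = 0 - (26/5) = -26/5 ≈ -5.2000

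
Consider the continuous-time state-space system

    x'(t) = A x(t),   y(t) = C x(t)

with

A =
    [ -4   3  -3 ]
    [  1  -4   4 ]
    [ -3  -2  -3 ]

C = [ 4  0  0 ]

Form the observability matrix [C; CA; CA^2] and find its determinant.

2880

CA = [[-16, 12, -12]]
CA^2 = [[112, -72, 132]]
Observability matrix O = [C; CA; CA^2] = [[4, 0, 0], [-16, 12, -12], [112, -72, 132]]
Expanding along the first row, det(O) = 4·(12·132 - (-12)·(-72)) - 0·((-16)·132 - (-12)·112) + 0·((-16)·(-72) - 12·112) = 4·720 - 0·(-768) + 0·(-192) = 2880
Since det(O) ≠ 0, rank(O) = 3 and the system is completely observable.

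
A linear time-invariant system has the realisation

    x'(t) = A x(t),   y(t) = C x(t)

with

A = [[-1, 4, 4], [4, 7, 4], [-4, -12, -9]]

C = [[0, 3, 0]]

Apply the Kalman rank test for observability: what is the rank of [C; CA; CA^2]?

CA = [[12, 21, 12]]
CA^2 = [[24, 51, 24]]
Observability matrix O = [C; CA; CA^2] = [[0, 3, 0], [12, 21, 12], [24, 51, 24]]
The columns c1, c2, c3 of O are linearly dependent: -c1 + c3 = 0 (check each entry), so rank(O) ≤ 2.
The 2×2 minor from rows 1, 2, columns 1, 2 is 0·21 - 3·12 = 0 - 36 = -36 ≠ 0, so rank(O) = 2.
rank(O) = 2 < n = 3, so the pair (A, C) is not completely observable.

2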